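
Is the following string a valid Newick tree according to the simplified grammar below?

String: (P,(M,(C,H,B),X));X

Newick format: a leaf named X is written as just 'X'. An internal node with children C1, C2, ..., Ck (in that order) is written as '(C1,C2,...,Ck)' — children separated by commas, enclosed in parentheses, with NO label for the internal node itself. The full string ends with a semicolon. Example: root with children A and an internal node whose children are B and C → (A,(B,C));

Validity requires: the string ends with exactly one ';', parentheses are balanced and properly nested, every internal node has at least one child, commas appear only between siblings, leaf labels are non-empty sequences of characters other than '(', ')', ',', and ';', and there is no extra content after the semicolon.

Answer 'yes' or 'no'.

Input: (P,(M,(C,H,B),X));X
Paren balance: 3 '(' vs 3 ')' OK
Ends with single ';': False
Full parse: FAILS (must end with ;)
Valid: False

Answer: no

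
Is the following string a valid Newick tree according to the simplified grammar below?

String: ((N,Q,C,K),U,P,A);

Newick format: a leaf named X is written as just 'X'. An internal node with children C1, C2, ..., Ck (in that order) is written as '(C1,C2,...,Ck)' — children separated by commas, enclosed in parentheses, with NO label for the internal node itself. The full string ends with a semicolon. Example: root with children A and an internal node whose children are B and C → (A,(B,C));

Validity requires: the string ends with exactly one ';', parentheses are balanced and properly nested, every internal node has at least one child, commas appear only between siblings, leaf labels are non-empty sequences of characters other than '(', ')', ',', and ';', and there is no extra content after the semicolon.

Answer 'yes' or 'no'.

Answer: yes

Derivation:
Input: ((N,Q,C,K),U,P,A);
Paren balance: 2 '(' vs 2 ')' OK
Ends with single ';': True
Full parse: OK
Valid: True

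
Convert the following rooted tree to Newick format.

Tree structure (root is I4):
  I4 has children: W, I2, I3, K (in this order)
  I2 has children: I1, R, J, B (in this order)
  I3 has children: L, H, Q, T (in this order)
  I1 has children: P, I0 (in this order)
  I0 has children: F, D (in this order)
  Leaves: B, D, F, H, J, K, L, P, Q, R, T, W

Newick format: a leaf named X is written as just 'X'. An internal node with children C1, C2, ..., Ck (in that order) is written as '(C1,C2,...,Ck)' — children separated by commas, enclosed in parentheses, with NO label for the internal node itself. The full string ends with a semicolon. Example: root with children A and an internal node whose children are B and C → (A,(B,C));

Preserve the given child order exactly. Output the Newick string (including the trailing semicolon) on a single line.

Answer: (W,((P,(F,D)),R,J,B),(L,H,Q,T),K);

Derivation:
internal I4 with children ['W', 'I2', 'I3', 'K']
  leaf 'W' → 'W'
  internal I2 with children ['I1', 'R', 'J', 'B']
    internal I1 with children ['P', 'I0']
      leaf 'P' → 'P'
      internal I0 with children ['F', 'D']
        leaf 'F' → 'F'
        leaf 'D' → 'D'
      → '(F,D)'
    → '(P,(F,D))'
    leaf 'R' → 'R'
    leaf 'J' → 'J'
    leaf 'B' → 'B'
  → '((P,(F,D)),R,J,B)'
  internal I3 with children ['L', 'H', 'Q', 'T']
    leaf 'L' → 'L'
    leaf 'H' → 'H'
    leaf 'Q' → 'Q'
    leaf 'T' → 'T'
  → '(L,H,Q,T)'
  leaf 'K' → 'K'
→ '(W,((P,(F,D)),R,J,B),(L,H,Q,T),K)'
Final: (W,((P,(F,D)),R,J,B),(L,H,Q,T),K);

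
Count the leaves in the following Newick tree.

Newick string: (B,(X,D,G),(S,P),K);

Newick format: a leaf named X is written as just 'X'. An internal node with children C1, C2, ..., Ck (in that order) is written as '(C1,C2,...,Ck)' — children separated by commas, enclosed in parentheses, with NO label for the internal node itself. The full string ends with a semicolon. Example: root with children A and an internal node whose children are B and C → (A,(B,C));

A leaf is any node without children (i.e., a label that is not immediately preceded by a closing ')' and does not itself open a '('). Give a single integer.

Newick: (B,(X,D,G),(S,P),K);
Scan left-to-right; a leaf is any maximal label run not followed by '(':
  pos 1: leaf 'B' → count = 1
  pos 4: leaf 'X' → count = 2
  pos 6: leaf 'D' → count = 3
  pos 8: leaf 'G' → count = 4
  pos 12: leaf 'S' → count = 5
  pos 14: leaf 'P' → count = 6
  pos 17: leaf 'K' → count = 7
Total leaves: 7

Answer: 7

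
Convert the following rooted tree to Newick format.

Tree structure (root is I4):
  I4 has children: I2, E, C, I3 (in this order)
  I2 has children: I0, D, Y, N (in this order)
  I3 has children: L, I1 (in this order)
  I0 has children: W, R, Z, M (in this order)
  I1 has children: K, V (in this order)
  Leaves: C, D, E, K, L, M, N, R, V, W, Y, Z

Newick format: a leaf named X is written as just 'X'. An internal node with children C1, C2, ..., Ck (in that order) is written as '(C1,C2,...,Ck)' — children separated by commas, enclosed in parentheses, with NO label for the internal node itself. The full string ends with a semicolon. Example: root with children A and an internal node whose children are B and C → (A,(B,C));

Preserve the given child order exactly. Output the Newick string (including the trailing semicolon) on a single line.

Answer: (((W,R,Z,M),D,Y,N),E,C,(L,(K,V)));

Derivation:
internal I4 with children ['I2', 'E', 'C', 'I3']
  internal I2 with children ['I0', 'D', 'Y', 'N']
    internal I0 with children ['W', 'R', 'Z', 'M']
      leaf 'W' → 'W'
      leaf 'R' → 'R'
      leaf 'Z' → 'Z'
      leaf 'M' → 'M'
    → '(W,R,Z,M)'
    leaf 'D' → 'D'
    leaf 'Y' → 'Y'
    leaf 'N' → 'N'
  → '((W,R,Z,M),D,Y,N)'
  leaf 'E' → 'E'
  leaf 'C' → 'C'
  internal I3 with children ['L', 'I1']
    leaf 'L' → 'L'
    internal I1 with children ['K', 'V']
      leaf 'K' → 'K'
      leaf 'V' → 'V'
    → '(K,V)'
  → '(L,(K,V))'
→ '(((W,R,Z,M),D,Y,N),E,C,(L,(K,V)))'
Final: (((W,R,Z,M),D,Y,N),E,C,(L,(K,V)));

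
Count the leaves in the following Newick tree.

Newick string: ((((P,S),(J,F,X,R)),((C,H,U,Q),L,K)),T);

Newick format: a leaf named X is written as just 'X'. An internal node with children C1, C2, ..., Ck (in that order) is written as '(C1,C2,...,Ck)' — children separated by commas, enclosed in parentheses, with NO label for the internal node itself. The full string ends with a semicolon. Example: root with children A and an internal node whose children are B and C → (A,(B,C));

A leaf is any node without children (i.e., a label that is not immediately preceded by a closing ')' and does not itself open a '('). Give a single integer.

Newick: ((((P,S),(J,F,X,R)),((C,H,U,Q),L,K)),T);
Scan left-to-right; a leaf is any maximal label run not followed by '(':
  pos 4: leaf 'P' → count = 1
  pos 6: leaf 'S' → count = 2
  pos 10: leaf 'J' → count = 3
  pos 12: leaf 'F' → count = 4
  pos 14: leaf 'X' → count = 5
  pos 16: leaf 'R' → count = 6
  pos 22: leaf 'C' → count = 7
  pos 24: leaf 'H' → count = 8
  pos 26: leaf 'U' → count = 9
  pos 28: leaf 'Q' → count = 10
  pos 31: leaf 'L' → count = 11
  pos 33: leaf 'K' → count = 12
  pos 37: leaf 'T' → count = 13
Total leaves: 13

Answer: 13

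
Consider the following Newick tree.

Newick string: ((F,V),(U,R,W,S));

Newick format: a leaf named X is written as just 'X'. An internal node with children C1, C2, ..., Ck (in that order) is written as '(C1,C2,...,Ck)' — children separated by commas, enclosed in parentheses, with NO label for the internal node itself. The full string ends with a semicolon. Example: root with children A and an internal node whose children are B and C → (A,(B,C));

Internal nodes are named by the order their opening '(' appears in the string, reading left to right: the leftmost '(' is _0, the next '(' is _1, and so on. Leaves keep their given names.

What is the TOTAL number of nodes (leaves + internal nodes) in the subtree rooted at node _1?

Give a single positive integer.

Answer: 3

Derivation:
Newick: ((F,V),(U,R,W,S));
Locate _1: it is the '(' at position 1 (the 2nd '(' reading left to right).
Query: subtree rooted at _1
_1: subtree_size = 1 + 2
  F: subtree_size = 1 + 0
  V: subtree_size = 1 + 0
Total subtree size of _1: 3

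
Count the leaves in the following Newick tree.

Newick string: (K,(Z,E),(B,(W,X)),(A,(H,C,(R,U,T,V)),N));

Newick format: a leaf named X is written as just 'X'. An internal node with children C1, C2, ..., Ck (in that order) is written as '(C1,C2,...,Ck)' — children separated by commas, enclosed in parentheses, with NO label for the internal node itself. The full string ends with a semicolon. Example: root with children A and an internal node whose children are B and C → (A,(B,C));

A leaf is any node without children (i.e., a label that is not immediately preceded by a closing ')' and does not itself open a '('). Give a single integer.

Answer: 14

Derivation:
Newick: (K,(Z,E),(B,(W,X)),(A,(H,C,(R,U,T,V)),N));
Scan left-to-right; a leaf is any maximal label run not followed by '(':
  pos 1: leaf 'K' → count = 1
  pos 4: leaf 'Z' → count = 2
  pos 6: leaf 'E' → count = 3
  pos 10: leaf 'B' → count = 4
  pos 13: leaf 'W' → count = 5
  pos 15: leaf 'X' → count = 6
  pos 20: leaf 'A' → count = 7
  pos 23: leaf 'H' → count = 8
  pos 25: leaf 'C' → count = 9
  pos 28: leaf 'R' → count = 10
  pos 30: leaf 'U' → count = 11
  pos 32: leaf 'T' → count = 12
  pos 34: leaf 'V' → count = 13
  pos 38: leaf 'N' → count = 14
Total leaves: 14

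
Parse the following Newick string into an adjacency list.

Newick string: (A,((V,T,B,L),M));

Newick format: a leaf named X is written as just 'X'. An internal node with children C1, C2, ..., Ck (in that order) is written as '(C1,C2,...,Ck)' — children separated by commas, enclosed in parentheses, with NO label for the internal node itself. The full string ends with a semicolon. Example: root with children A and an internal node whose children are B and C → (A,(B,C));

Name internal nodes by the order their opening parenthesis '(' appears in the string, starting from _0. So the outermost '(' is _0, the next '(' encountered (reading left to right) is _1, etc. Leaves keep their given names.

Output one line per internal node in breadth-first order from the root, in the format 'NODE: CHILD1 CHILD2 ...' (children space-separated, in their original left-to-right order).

Answer: _0: A _1
_1: _2 M
_2: V T B L

Derivation:
Input: (A,((V,T,B,L),M));
Scanning left-to-right, naming '(' by encounter order:
  pos 0: '(' -> open internal node _0 (depth 1)
  pos 3: '(' -> open internal node _1 (depth 2)
  pos 4: '(' -> open internal node _2 (depth 3)
  pos 12: ')' -> close internal node _2 (now at depth 2)
  pos 15: ')' -> close internal node _1 (now at depth 1)
  pos 16: ')' -> close internal node _0 (now at depth 0)
Total internal nodes: 3
BFS adjacency from root:
  _0: A _1
  _1: _2 M
  _2: V T B L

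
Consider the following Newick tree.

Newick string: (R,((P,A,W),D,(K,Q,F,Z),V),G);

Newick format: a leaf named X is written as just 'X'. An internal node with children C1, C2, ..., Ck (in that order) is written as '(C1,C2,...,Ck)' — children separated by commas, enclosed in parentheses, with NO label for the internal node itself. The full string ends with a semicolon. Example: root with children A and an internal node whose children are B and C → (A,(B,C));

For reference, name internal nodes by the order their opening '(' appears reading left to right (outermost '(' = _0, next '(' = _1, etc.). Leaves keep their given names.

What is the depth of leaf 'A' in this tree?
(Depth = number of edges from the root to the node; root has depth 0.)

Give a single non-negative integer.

Answer: 3

Derivation:
Newick: (R,((P,A,W),D,(K,Q,F,Z),V),G);
Naming internals by '(' encounter order: outermost '(' = _0, next = _1, ...
Query node: A
Path from root: _0 -> _1 -> _2 -> A
Depth of A: 3 (number of edges from root)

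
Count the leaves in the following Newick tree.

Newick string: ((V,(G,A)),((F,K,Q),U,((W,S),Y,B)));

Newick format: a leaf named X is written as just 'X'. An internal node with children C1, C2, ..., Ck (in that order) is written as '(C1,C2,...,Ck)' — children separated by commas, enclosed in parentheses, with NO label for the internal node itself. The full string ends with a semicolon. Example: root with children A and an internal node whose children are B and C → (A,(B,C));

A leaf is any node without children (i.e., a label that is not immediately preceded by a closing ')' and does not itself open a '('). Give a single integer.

Answer: 11

Derivation:
Newick: ((V,(G,A)),((F,K,Q),U,((W,S),Y,B)));
Scan left-to-right; a leaf is any maximal label run not followed by '(':
  pos 2: leaf 'V' → count = 1
  pos 5: leaf 'G' → count = 2
  pos 7: leaf 'A' → count = 3
  pos 13: leaf 'F' → count = 4
  pos 15: leaf 'K' → count = 5
  pos 17: leaf 'Q' → count = 6
  pos 20: leaf 'U' → count = 7
  pos 24: leaf 'W' → count = 8
  pos 26: leaf 'S' → count = 9
  pos 29: leaf 'Y' → count = 10
  pos 31: leaf 'B' → count = 11
Total leaves: 11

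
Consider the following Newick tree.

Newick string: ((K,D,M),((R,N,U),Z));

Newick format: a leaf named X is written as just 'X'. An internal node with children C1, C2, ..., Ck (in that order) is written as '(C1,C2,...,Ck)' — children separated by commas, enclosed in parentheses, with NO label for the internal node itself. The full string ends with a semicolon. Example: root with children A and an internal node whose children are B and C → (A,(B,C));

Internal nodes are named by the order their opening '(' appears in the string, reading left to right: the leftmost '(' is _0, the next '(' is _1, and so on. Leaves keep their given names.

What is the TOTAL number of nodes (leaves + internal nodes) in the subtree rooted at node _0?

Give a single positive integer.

Newick: ((K,D,M),((R,N,U),Z));
Locate _0: it is the '(' at position 0 (the 1st '(' reading left to right).
Query: subtree rooted at _0
_0: subtree_size = 1 + 10
  _1: subtree_size = 1 + 3
    K: subtree_size = 1 + 0
    D: subtree_size = 1 + 0
    M: subtree_size = 1 + 0
  _2: subtree_size = 1 + 5
    _3: subtree_size = 1 + 3
      R: subtree_size = 1 + 0
      N: subtree_size = 1 + 0
      U: subtree_size = 1 + 0
    Z: subtree_size = 1 + 0
Total subtree size of _0: 11

Answer: 11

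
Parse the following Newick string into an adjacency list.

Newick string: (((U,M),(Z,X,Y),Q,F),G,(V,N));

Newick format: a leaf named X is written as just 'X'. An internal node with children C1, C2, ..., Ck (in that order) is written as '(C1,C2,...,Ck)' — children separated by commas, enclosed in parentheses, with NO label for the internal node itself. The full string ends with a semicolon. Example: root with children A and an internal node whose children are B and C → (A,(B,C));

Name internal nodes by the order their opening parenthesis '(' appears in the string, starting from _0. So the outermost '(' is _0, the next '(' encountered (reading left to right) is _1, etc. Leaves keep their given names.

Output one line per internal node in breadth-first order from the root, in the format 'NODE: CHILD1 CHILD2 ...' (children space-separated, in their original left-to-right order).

Input: (((U,M),(Z,X,Y),Q,F),G,(V,N));
Scanning left-to-right, naming '(' by encounter order:
  pos 0: '(' -> open internal node _0 (depth 1)
  pos 1: '(' -> open internal node _1 (depth 2)
  pos 2: '(' -> open internal node _2 (depth 3)
  pos 6: ')' -> close internal node _2 (now at depth 2)
  pos 8: '(' -> open internal node _3 (depth 3)
  pos 14: ')' -> close internal node _3 (now at depth 2)
  pos 19: ')' -> close internal node _1 (now at depth 1)
  pos 23: '(' -> open internal node _4 (depth 2)
  pos 27: ')' -> close internal node _4 (now at depth 1)
  pos 28: ')' -> close internal node _0 (now at depth 0)
Total internal nodes: 5
BFS adjacency from root:
  _0: _1 G _4
  _1: _2 _3 Q F
  _4: V N
  _2: U M
  _3: Z X Y

Answer: _0: _1 G _4
_1: _2 _3 Q F
_4: V N
_2: U M
_3: Z X Y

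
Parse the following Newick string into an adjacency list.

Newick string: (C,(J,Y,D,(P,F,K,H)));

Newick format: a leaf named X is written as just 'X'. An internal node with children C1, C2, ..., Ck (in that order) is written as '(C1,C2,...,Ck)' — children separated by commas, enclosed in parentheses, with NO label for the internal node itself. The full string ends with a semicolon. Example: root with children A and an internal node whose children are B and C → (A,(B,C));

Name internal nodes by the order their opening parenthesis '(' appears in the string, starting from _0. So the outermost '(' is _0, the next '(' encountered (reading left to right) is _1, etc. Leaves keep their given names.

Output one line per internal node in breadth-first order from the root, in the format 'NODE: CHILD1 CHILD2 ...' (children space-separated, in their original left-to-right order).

Input: (C,(J,Y,D,(P,F,K,H)));
Scanning left-to-right, naming '(' by encounter order:
  pos 0: '(' -> open internal node _0 (depth 1)
  pos 3: '(' -> open internal node _1 (depth 2)
  pos 10: '(' -> open internal node _2 (depth 3)
  pos 18: ')' -> close internal node _2 (now at depth 2)
  pos 19: ')' -> close internal node _1 (now at depth 1)
  pos 20: ')' -> close internal node _0 (now at depth 0)
Total internal nodes: 3
BFS adjacency from root:
  _0: C _1
  _1: J Y D _2
  _2: P F K H

Answer: _0: C _1
_1: J Y D _2
_2: P F K H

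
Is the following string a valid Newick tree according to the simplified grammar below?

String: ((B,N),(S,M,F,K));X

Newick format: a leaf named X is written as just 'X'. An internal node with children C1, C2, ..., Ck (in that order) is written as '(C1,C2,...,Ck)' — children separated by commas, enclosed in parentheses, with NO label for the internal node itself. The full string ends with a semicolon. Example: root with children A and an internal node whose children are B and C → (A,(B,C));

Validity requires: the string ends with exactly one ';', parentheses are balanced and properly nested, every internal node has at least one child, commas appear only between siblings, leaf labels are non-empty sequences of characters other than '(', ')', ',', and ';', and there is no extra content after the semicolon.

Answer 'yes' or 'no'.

Answer: no

Derivation:
Input: ((B,N),(S,M,F,K));X
Paren balance: 3 '(' vs 3 ')' OK
Ends with single ';': False
Full parse: FAILS (must end with ;)
Valid: False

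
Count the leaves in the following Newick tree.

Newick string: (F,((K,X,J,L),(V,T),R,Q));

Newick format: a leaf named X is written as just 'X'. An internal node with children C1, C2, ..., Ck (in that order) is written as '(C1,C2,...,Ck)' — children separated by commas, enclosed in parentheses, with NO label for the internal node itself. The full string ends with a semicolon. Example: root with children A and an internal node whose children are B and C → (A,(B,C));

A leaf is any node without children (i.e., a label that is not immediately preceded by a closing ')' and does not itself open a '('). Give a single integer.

Answer: 9

Derivation:
Newick: (F,((K,X,J,L),(V,T),R,Q));
Scan left-to-right; a leaf is any maximal label run not followed by '(':
  pos 1: leaf 'F' → count = 1
  pos 5: leaf 'K' → count = 2
  pos 7: leaf 'X' → count = 3
  pos 9: leaf 'J' → count = 4
  pos 11: leaf 'L' → count = 5
  pos 15: leaf 'V' → count = 6
  pos 17: leaf 'T' → count = 7
  pos 20: leaf 'R' → count = 8
  pos 22: leaf 'Q' → count = 9
Total leaves: 9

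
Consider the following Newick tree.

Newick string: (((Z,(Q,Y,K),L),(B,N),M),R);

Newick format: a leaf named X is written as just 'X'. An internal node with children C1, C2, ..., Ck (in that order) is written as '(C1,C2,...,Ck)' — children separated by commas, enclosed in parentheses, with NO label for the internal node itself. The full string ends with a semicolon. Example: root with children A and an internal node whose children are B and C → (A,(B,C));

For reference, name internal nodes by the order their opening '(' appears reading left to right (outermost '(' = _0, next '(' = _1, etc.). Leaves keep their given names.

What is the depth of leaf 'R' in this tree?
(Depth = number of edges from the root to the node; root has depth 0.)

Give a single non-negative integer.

Answer: 1

Derivation:
Newick: (((Z,(Q,Y,K),L),(B,N),M),R);
Naming internals by '(' encounter order: outermost '(' = _0, next = _1, ...
Query node: R
Path from root: _0 -> R
Depth of R: 1 (number of edges from root)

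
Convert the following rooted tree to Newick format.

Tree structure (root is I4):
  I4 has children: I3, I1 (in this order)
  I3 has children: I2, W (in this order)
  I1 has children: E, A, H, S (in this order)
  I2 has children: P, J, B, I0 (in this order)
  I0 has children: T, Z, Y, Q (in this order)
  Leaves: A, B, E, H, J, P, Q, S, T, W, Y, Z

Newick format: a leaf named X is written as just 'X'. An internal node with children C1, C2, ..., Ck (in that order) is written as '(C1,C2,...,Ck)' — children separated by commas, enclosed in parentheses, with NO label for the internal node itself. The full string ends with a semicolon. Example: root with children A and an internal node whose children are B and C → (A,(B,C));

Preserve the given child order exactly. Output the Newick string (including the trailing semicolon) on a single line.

internal I4 with children ['I3', 'I1']
  internal I3 with children ['I2', 'W']
    internal I2 with children ['P', 'J', 'B', 'I0']
      leaf 'P' → 'P'
      leaf 'J' → 'J'
      leaf 'B' → 'B'
      internal I0 with children ['T', 'Z', 'Y', 'Q']
        leaf 'T' → 'T'
        leaf 'Z' → 'Z'
        leaf 'Y' → 'Y'
        leaf 'Q' → 'Q'
      → '(T,Z,Y,Q)'
    → '(P,J,B,(T,Z,Y,Q))'
    leaf 'W' → 'W'
  → '((P,J,B,(T,Z,Y,Q)),W)'
  internal I1 with children ['E', 'A', 'H', 'S']
    leaf 'E' → 'E'
    leaf 'A' → 'A'
    leaf 'H' → 'H'
    leaf 'S' → 'S'
  → '(E,A,H,S)'
→ '(((P,J,B,(T,Z,Y,Q)),W),(E,A,H,S))'
Final: (((P,J,B,(T,Z,Y,Q)),W),(E,A,H,S));

Answer: (((P,J,B,(T,Z,Y,Q)),W),(E,A,H,S));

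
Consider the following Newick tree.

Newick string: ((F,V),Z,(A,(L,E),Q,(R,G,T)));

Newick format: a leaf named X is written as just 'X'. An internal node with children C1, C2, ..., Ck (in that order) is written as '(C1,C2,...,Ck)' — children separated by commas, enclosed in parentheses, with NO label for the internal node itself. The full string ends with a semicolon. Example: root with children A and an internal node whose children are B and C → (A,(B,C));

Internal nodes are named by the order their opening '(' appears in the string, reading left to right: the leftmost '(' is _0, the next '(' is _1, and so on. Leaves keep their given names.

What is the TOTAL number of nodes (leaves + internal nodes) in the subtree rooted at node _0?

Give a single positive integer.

Answer: 15

Derivation:
Newick: ((F,V),Z,(A,(L,E),Q,(R,G,T)));
Locate _0: it is the '(' at position 0 (the 1st '(' reading left to right).
Query: subtree rooted at _0
_0: subtree_size = 1 + 14
  _1: subtree_size = 1 + 2
    F: subtree_size = 1 + 0
    V: subtree_size = 1 + 0
  Z: subtree_size = 1 + 0
  _2: subtree_size = 1 + 9
    A: subtree_size = 1 + 0
    _3: subtree_size = 1 + 2
      L: subtree_size = 1 + 0
      E: subtree_size = 1 + 0
    Q: subtree_size = 1 + 0
    _4: subtree_size = 1 + 3
      R: subtree_size = 1 + 0
      G: subtree_size = 1 + 0
      T: subtree_size = 1 + 0
Total subtree size of _0: 15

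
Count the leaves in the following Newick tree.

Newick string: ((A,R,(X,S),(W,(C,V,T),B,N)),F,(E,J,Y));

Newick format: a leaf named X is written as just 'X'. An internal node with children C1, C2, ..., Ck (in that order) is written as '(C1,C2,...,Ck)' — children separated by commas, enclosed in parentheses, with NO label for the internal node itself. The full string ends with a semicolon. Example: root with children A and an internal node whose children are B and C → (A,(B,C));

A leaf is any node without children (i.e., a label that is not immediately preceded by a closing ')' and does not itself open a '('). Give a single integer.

Answer: 14

Derivation:
Newick: ((A,R,(X,S),(W,(C,V,T),B,N)),F,(E,J,Y));
Scan left-to-right; a leaf is any maximal label run not followed by '(':
  pos 2: leaf 'A' → count = 1
  pos 4: leaf 'R' → count = 2
  pos 7: leaf 'X' → count = 3
  pos 9: leaf 'S' → count = 4
  pos 13: leaf 'W' → count = 5
  pos 16: leaf 'C' → count = 6
  pos 18: leaf 'V' → count = 7
  pos 20: leaf 'T' → count = 8
  pos 23: leaf 'B' → count = 9
  pos 25: leaf 'N' → count = 10
  pos 29: leaf 'F' → count = 11
  pos 32: leaf 'E' → count = 12
  pos 34: leaf 'J' → count = 13
  pos 36: leaf 'Y' → count = 14
Total leaves: 14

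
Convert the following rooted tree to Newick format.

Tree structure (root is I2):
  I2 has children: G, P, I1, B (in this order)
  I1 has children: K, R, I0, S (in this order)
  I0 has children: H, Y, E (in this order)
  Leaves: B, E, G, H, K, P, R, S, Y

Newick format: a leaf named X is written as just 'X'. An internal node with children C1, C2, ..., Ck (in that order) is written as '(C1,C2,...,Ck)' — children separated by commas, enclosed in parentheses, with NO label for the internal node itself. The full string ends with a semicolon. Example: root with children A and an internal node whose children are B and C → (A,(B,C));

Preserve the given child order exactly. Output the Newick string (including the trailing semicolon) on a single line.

internal I2 with children ['G', 'P', 'I1', 'B']
  leaf 'G' → 'G'
  leaf 'P' → 'P'
  internal I1 with children ['K', 'R', 'I0', 'S']
    leaf 'K' → 'K'
    leaf 'R' → 'R'
    internal I0 with children ['H', 'Y', 'E']
      leaf 'H' → 'H'
      leaf 'Y' → 'Y'
      leaf 'E' → 'E'
    → '(H,Y,E)'
    leaf 'S' → 'S'
  → '(K,R,(H,Y,E),S)'
  leaf 'B' → 'B'
→ '(G,P,(K,R,(H,Y,E),S),B)'
Final: (G,P,(K,R,(H,Y,E),S),B);

Answer: (G,P,(K,R,(H,Y,E),S),B);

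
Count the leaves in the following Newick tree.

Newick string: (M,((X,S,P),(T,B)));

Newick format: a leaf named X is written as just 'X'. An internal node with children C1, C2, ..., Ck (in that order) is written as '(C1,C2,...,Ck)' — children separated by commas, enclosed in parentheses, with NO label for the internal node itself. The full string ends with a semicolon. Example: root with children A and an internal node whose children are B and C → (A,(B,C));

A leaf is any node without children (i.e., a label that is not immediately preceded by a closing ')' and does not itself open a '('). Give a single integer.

Answer: 6

Derivation:
Newick: (M,((X,S,P),(T,B)));
Scan left-to-right; a leaf is any maximal label run not followed by '(':
  pos 1: leaf 'M' → count = 1
  pos 5: leaf 'X' → count = 2
  pos 7: leaf 'S' → count = 3
  pos 9: leaf 'P' → count = 4
  pos 13: leaf 'T' → count = 5
  pos 15: leaf 'B' → count = 6
Total leaves: 6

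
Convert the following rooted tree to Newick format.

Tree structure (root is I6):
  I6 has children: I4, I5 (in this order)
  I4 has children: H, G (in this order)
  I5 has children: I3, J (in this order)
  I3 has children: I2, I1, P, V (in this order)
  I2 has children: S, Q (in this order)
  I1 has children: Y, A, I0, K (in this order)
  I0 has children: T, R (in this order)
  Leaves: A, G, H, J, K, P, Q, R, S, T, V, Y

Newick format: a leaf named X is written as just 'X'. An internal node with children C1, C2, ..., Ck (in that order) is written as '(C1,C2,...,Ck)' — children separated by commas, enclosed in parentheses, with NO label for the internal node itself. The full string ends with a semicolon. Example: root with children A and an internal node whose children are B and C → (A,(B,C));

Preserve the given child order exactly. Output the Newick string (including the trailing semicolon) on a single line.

Answer: ((H,G),(((S,Q),(Y,A,(T,R),K),P,V),J));

Derivation:
internal I6 with children ['I4', 'I5']
  internal I4 with children ['H', 'G']
    leaf 'H' → 'H'
    leaf 'G' → 'G'
  → '(H,G)'
  internal I5 with children ['I3', 'J']
    internal I3 with children ['I2', 'I1', 'P', 'V']
      internal I2 with children ['S', 'Q']
        leaf 'S' → 'S'
        leaf 'Q' → 'Q'
      → '(S,Q)'
      internal I1 with children ['Y', 'A', 'I0', 'K']
        leaf 'Y' → 'Y'
        leaf 'A' → 'A'
        internal I0 with children ['T', 'R']
          leaf 'T' → 'T'
          leaf 'R' → 'R'
        → '(T,R)'
        leaf 'K' → 'K'
      → '(Y,A,(T,R),K)'
      leaf 'P' → 'P'
      leaf 'V' → 'V'
    → '((S,Q),(Y,A,(T,R),K),P,V)'
    leaf 'J' → 'J'
  → '(((S,Q),(Y,A,(T,R),K),P,V),J)'
→ '((H,G),(((S,Q),(Y,A,(T,R),K),P,V),J))'
Final: ((H,G),(((S,Q),(Y,A,(T,R),K),P,V),J));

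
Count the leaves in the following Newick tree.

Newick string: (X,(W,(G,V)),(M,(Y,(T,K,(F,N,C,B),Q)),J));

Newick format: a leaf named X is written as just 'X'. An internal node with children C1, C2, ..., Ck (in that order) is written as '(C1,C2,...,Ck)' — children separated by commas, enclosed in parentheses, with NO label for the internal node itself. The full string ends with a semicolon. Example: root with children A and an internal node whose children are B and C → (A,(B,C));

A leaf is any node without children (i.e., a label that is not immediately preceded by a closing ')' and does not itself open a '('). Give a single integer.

Newick: (X,(W,(G,V)),(M,(Y,(T,K,(F,N,C,B),Q)),J));
Scan left-to-right; a leaf is any maximal label run not followed by '(':
  pos 1: leaf 'X' → count = 1
  pos 4: leaf 'W' → count = 2
  pos 7: leaf 'G' → count = 3
  pos 9: leaf 'V' → count = 4
  pos 14: leaf 'M' → count = 5
  pos 17: leaf 'Y' → count = 6
  pos 20: leaf 'T' → count = 7
  pos 22: leaf 'K' → count = 8
  pos 25: leaf 'F' → count = 9
  pos 27: leaf 'N' → count = 10
  pos 29: leaf 'C' → count = 11
  pos 31: leaf 'B' → count = 12
  pos 34: leaf 'Q' → count = 13
  pos 38: leaf 'J' → count = 14
Total leaves: 14

Answer: 14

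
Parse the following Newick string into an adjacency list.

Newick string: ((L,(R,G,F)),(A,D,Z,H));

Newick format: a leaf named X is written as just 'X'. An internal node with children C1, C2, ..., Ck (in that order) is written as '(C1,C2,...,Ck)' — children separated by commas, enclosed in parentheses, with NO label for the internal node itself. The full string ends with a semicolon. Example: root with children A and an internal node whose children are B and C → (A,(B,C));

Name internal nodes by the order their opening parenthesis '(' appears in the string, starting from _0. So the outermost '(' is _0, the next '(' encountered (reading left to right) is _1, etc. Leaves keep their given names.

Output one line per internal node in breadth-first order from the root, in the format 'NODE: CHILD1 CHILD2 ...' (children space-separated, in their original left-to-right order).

Input: ((L,(R,G,F)),(A,D,Z,H));
Scanning left-to-right, naming '(' by encounter order:
  pos 0: '(' -> open internal node _0 (depth 1)
  pos 1: '(' -> open internal node _1 (depth 2)
  pos 4: '(' -> open internal node _2 (depth 3)
  pos 10: ')' -> close internal node _2 (now at depth 2)
  pos 11: ')' -> close internal node _1 (now at depth 1)
  pos 13: '(' -> open internal node _3 (depth 2)
  pos 21: ')' -> close internal node _3 (now at depth 1)
  pos 22: ')' -> close internal node _0 (now at depth 0)
Total internal nodes: 4
BFS adjacency from root:
  _0: _1 _3
  _1: L _2
  _3: A D Z H
  _2: R G F

Answer: _0: _1 _3
_1: L _2
_3: A D Z H
_2: R G F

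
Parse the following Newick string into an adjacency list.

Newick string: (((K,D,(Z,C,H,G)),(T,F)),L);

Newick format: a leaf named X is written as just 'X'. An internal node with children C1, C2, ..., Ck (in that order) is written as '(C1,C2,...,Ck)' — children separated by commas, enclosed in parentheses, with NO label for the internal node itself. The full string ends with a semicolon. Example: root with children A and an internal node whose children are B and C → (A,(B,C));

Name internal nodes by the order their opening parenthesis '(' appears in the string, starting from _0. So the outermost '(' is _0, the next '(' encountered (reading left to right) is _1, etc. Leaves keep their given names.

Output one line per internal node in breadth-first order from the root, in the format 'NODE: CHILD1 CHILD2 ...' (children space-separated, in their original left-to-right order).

Answer: _0: _1 L
_1: _2 _4
_2: K D _3
_4: T F
_3: Z C H G

Derivation:
Input: (((K,D,(Z,C,H,G)),(T,F)),L);
Scanning left-to-right, naming '(' by encounter order:
  pos 0: '(' -> open internal node _0 (depth 1)
  pos 1: '(' -> open internal node _1 (depth 2)
  pos 2: '(' -> open internal node _2 (depth 3)
  pos 7: '(' -> open internal node _3 (depth 4)
  pos 15: ')' -> close internal node _3 (now at depth 3)
  pos 16: ')' -> close internal node _2 (now at depth 2)
  pos 18: '(' -> open internal node _4 (depth 3)
  pos 22: ')' -> close internal node _4 (now at depth 2)
  pos 23: ')' -> close internal node _1 (now at depth 1)
  pos 26: ')' -> close internal node _0 (now at depth 0)
Total internal nodes: 5
BFS adjacency from root:
  _0: _1 L
  _1: _2 _4
  _2: K D _3
  _4: T F
  _3: Z C H G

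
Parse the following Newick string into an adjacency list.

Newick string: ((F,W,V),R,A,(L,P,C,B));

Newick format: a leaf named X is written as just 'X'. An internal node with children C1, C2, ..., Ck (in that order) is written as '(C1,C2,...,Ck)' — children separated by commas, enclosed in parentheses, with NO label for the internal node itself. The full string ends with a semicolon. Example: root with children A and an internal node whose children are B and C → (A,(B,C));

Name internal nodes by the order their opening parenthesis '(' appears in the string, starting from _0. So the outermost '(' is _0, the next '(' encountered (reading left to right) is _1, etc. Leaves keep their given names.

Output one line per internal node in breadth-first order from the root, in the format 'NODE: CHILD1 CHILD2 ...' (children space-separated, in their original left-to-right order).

Input: ((F,W,V),R,A,(L,P,C,B));
Scanning left-to-right, naming '(' by encounter order:
  pos 0: '(' -> open internal node _0 (depth 1)
  pos 1: '(' -> open internal node _1 (depth 2)
  pos 7: ')' -> close internal node _1 (now at depth 1)
  pos 13: '(' -> open internal node _2 (depth 2)
  pos 21: ')' -> close internal node _2 (now at depth 1)
  pos 22: ')' -> close internal node _0 (now at depth 0)
Total internal nodes: 3
BFS adjacency from root:
  _0: _1 R A _2
  _1: F W V
  _2: L P C B

Answer: _0: _1 R A _2
_1: F W V
_2: L P C B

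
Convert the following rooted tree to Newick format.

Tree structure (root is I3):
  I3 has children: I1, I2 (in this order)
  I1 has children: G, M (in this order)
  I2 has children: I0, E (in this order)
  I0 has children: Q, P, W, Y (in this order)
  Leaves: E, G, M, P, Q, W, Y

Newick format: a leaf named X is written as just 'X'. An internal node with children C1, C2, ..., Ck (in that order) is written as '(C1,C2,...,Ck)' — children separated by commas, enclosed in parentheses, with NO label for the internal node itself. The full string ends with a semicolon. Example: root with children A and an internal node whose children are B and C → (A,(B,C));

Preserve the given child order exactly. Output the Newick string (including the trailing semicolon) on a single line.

internal I3 with children ['I1', 'I2']
  internal I1 with children ['G', 'M']
    leaf 'G' → 'G'
    leaf 'M' → 'M'
  → '(G,M)'
  internal I2 with children ['I0', 'E']
    internal I0 with children ['Q', 'P', 'W', 'Y']
      leaf 'Q' → 'Q'
      leaf 'P' → 'P'
      leaf 'W' → 'W'
      leaf 'Y' → 'Y'
    → '(Q,P,W,Y)'
    leaf 'E' → 'E'
  → '((Q,P,W,Y),E)'
→ '((G,M),((Q,P,W,Y),E))'
Final: ((G,M),((Q,P,W,Y),E));

Answer: ((G,M),((Q,P,W,Y),E));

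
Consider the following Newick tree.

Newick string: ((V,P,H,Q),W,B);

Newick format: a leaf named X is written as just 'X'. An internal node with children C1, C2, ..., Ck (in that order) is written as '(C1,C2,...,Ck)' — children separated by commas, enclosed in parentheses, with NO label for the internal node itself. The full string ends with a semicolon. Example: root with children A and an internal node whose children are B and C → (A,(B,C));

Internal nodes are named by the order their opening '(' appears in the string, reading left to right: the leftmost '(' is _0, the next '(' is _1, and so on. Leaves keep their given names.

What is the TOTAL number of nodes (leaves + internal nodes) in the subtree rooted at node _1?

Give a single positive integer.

Answer: 5

Derivation:
Newick: ((V,P,H,Q),W,B);
Locate _1: it is the '(' at position 1 (the 2nd '(' reading left to right).
Query: subtree rooted at _1
_1: subtree_size = 1 + 4
  V: subtree_size = 1 + 0
  P: subtree_size = 1 + 0
  H: subtree_size = 1 + 0
  Q: subtree_size = 1 + 0
Total subtree size of _1: 5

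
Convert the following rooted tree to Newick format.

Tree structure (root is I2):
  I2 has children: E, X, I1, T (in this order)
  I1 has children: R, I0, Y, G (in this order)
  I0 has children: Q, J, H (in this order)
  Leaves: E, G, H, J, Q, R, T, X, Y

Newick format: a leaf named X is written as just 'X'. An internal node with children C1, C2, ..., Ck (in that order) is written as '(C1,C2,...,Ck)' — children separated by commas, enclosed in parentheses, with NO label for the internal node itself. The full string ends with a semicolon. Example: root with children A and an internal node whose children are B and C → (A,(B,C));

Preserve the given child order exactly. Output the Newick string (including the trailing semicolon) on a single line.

Answer: (E,X,(R,(Q,J,H),Y,G),T);

Derivation:
internal I2 with children ['E', 'X', 'I1', 'T']
  leaf 'E' → 'E'
  leaf 'X' → 'X'
  internal I1 with children ['R', 'I0', 'Y', 'G']
    leaf 'R' → 'R'
    internal I0 with children ['Q', 'J', 'H']
      leaf 'Q' → 'Q'
      leaf 'J' → 'J'
      leaf 'H' → 'H'
    → '(Q,J,H)'
    leaf 'Y' → 'Y'
    leaf 'G' → 'G'
  → '(R,(Q,J,H),Y,G)'
  leaf 'T' → 'T'
→ '(E,X,(R,(Q,J,H),Y,G),T)'
Final: (E,X,(R,(Q,J,H),Y,G),T);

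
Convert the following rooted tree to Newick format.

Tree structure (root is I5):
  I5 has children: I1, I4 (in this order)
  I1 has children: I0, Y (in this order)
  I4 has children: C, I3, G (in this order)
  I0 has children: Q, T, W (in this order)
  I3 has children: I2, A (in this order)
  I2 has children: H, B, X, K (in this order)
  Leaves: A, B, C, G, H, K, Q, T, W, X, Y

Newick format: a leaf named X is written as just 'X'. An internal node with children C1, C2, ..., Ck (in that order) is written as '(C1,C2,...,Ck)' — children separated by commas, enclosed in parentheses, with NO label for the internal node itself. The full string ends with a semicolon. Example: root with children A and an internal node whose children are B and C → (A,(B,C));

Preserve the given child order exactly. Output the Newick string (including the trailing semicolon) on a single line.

internal I5 with children ['I1', 'I4']
  internal I1 with children ['I0', 'Y']
    internal I0 with children ['Q', 'T', 'W']
      leaf 'Q' → 'Q'
      leaf 'T' → 'T'
      leaf 'W' → 'W'
    → '(Q,T,W)'
    leaf 'Y' → 'Y'
  → '((Q,T,W),Y)'
  internal I4 with children ['C', 'I3', 'G']
    leaf 'C' → 'C'
    internal I3 with children ['I2', 'A']
      internal I2 with children ['H', 'B', 'X', 'K']
        leaf 'H' → 'H'
        leaf 'B' → 'B'
        leaf 'X' → 'X'
        leaf 'K' → 'K'
      → '(H,B,X,K)'
      leaf 'A' → 'A'
    → '((H,B,X,K),A)'
    leaf 'G' → 'G'
  → '(C,((H,B,X,K),A),G)'
→ '(((Q,T,W),Y),(C,((H,B,X,K),A),G))'
Final: (((Q,T,W),Y),(C,((H,B,X,K),A),G));

Answer: (((Q,T,W),Y),(C,((H,B,X,K),A),G));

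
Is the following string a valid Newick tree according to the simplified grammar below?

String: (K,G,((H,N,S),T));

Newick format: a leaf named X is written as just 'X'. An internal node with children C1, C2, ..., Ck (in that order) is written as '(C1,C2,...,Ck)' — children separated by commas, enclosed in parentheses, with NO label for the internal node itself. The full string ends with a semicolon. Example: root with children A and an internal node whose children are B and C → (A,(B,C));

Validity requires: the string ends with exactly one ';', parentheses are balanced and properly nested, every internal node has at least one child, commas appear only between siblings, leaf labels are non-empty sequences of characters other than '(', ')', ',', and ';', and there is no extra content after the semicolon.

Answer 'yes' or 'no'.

Input: (K,G,((H,N,S),T));
Paren balance: 3 '(' vs 3 ')' OK
Ends with single ';': True
Full parse: OK
Valid: True

Answer: yes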